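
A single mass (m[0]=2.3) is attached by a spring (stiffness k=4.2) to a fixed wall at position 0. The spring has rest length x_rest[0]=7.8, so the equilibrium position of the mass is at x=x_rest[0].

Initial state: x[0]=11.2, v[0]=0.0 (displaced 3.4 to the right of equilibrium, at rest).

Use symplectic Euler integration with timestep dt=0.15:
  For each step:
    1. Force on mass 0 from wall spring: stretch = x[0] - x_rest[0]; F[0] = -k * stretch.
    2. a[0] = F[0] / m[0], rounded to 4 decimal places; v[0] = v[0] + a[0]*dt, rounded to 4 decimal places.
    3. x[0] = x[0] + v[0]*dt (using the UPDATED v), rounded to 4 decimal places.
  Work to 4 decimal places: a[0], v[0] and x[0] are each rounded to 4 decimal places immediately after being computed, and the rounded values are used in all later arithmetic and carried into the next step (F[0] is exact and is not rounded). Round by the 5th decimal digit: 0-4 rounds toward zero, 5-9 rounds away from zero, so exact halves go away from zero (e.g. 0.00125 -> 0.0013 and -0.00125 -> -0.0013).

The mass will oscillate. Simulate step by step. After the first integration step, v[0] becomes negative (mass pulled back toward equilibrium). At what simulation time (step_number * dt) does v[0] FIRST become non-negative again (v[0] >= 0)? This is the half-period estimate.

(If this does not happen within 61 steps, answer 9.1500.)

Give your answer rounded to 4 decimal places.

Step 0: x=[11.2000] v=[0.0000]
Step 1: x=[11.0603] v=[-0.9313]
Step 2: x=[10.7867] v=[-1.8243]
Step 3: x=[10.3903] v=[-2.6424]
Step 4: x=[9.8875] v=[-3.3519]
Step 5: x=[9.2989] v=[-3.9237]
Step 6: x=[8.6488] v=[-4.3343]
Step 7: x=[7.9638] v=[-4.5668]
Step 8: x=[7.2720] v=[-4.6117]
Step 9: x=[6.6019] v=[-4.4671]
Step 10: x=[5.9811] v=[-4.1389]
Step 11: x=[5.4350] v=[-3.6407]
Step 12: x=[4.9861] v=[-2.9929]
Step 13: x=[4.6528] v=[-2.2221]
Step 14: x=[4.4488] v=[-1.3600]
Step 15: x=[4.3825] v=[-0.4421]
Step 16: x=[4.4566] v=[0.4940]
First v>=0 after going negative at step 16, time=2.4000

Answer: 2.4000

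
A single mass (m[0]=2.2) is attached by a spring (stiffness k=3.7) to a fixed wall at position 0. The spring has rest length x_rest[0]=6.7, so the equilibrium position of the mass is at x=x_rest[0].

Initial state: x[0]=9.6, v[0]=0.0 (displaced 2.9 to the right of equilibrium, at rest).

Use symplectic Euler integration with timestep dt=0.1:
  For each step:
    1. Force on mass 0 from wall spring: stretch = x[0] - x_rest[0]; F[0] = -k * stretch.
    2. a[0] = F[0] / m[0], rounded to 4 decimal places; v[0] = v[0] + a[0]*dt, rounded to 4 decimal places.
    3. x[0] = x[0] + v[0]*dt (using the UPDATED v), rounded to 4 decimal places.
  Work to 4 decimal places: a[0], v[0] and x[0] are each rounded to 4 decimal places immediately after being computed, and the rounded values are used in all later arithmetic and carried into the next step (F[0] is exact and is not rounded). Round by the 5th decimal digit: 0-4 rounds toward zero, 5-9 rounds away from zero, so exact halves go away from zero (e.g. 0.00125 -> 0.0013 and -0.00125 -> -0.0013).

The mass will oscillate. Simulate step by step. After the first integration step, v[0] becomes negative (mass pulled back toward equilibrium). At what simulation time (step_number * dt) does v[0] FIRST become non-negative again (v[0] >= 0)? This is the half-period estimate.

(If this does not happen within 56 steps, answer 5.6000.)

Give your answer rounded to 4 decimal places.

Answer: 2.5000

Derivation:
Step 0: x=[9.6000] v=[0.0000]
Step 1: x=[9.5512] v=[-0.4877]
Step 2: x=[9.4545] v=[-0.9672]
Step 3: x=[9.3115] v=[-1.4305]
Step 4: x=[9.1245] v=[-1.8697]
Step 5: x=[8.8968] v=[-2.2775]
Step 6: x=[8.6321] v=[-2.6470]
Step 7: x=[8.3349] v=[-2.9719]
Step 8: x=[8.0102] v=[-3.2469]
Step 9: x=[7.6635] v=[-3.4673]
Step 10: x=[7.3006] v=[-3.6293]
Step 11: x=[6.9276] v=[-3.7303]
Step 12: x=[6.5507] v=[-3.7686]
Step 13: x=[6.1764] v=[-3.7435]
Step 14: x=[5.8109] v=[-3.6554]
Step 15: x=[5.4603] v=[-3.5059]
Step 16: x=[5.1306] v=[-3.2974]
Step 17: x=[4.8273] v=[-3.0335]
Step 18: x=[4.5554] v=[-2.7186]
Step 19: x=[4.3196] v=[-2.3579]
Step 20: x=[4.1238] v=[-1.9576]
Step 21: x=[3.9714] v=[-1.5243]
Step 22: x=[3.8649] v=[-1.0654]
Step 23: x=[3.8060] v=[-0.5886]
Step 24: x=[3.7958] v=[-0.1019]
Step 25: x=[3.8345] v=[0.3865]
First v>=0 after going negative at step 25, time=2.5000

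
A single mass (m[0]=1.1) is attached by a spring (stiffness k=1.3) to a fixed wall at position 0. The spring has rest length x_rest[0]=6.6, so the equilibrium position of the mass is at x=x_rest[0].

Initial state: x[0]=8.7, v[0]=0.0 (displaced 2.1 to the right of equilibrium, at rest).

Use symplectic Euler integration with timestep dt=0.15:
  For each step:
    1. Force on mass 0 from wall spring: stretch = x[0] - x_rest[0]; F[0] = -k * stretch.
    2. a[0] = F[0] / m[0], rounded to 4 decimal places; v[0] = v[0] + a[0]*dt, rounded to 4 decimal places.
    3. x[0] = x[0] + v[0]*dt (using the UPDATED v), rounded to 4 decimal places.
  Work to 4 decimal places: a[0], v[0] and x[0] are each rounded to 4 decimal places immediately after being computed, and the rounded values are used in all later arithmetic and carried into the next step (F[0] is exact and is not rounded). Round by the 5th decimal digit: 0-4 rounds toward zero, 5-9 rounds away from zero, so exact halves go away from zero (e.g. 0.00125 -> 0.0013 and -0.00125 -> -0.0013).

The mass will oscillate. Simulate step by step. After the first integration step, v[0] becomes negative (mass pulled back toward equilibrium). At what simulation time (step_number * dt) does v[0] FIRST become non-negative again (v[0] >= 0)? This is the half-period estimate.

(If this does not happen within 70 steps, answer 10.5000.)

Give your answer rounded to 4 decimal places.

Answer: 3.0000

Derivation:
Step 0: x=[8.7000] v=[0.0000]
Step 1: x=[8.6442] v=[-0.3723]
Step 2: x=[8.5340] v=[-0.7347]
Step 3: x=[8.3724] v=[-1.0775]
Step 4: x=[8.1636] v=[-1.3917]
Step 5: x=[7.9133] v=[-1.6689]
Step 6: x=[7.6280] v=[-1.9017]
Step 7: x=[7.3154] v=[-2.0839]
Step 8: x=[6.9838] v=[-2.2107]
Step 9: x=[6.6420] v=[-2.2787]
Step 10: x=[6.2991] v=[-2.2861]
Step 11: x=[5.9642] v=[-2.2328]
Step 12: x=[5.6462] v=[-2.1201]
Step 13: x=[5.3536] v=[-1.9510]
Step 14: x=[5.0941] v=[-1.7301]
Step 15: x=[4.8746] v=[-1.4631]
Step 16: x=[4.7010] v=[-1.1572]
Step 17: x=[4.5779] v=[-0.8206]
Step 18: x=[4.5086] v=[-0.4621]
Step 19: x=[4.4949] v=[-0.0913]
Step 20: x=[4.5372] v=[0.2819]
First v>=0 after going negative at step 20, time=3.0000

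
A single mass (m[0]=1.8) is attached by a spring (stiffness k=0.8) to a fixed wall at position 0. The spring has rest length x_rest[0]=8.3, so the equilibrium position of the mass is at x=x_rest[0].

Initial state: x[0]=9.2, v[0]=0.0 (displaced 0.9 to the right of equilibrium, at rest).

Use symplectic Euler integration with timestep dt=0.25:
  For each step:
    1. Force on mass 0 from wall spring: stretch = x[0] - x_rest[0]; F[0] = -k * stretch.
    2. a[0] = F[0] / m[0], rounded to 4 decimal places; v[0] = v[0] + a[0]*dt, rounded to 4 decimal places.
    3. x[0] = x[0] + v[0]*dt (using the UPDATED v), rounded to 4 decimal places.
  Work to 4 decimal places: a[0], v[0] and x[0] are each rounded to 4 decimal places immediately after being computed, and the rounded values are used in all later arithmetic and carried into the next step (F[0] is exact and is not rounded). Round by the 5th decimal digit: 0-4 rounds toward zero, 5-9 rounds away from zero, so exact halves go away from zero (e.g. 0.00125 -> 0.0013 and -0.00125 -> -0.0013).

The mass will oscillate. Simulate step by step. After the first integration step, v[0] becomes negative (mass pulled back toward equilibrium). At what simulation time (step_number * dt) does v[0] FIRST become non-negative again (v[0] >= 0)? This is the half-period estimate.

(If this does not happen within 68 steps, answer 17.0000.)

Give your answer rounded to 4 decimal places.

Answer: 4.7500

Derivation:
Step 0: x=[9.2000] v=[0.0000]
Step 1: x=[9.1750] v=[-0.1000]
Step 2: x=[9.1257] v=[-0.1972]
Step 3: x=[9.0535] v=[-0.2890]
Step 4: x=[8.9603] v=[-0.3727]
Step 5: x=[8.8488] v=[-0.4461]
Step 6: x=[8.7220] v=[-0.5071]
Step 7: x=[8.5835] v=[-0.5540]
Step 8: x=[8.4371] v=[-0.5855]
Step 9: x=[8.2869] v=[-0.6007]
Step 10: x=[8.1371] v=[-0.5993]
Step 11: x=[7.9918] v=[-0.5812]
Step 12: x=[7.8551] v=[-0.5470]
Step 13: x=[7.7307] v=[-0.4976]
Step 14: x=[7.6221] v=[-0.4344]
Step 15: x=[7.5323] v=[-0.3591]
Step 16: x=[7.4639] v=[-0.2738]
Step 17: x=[7.4187] v=[-0.1809]
Step 18: x=[7.3980] v=[-0.0830]
Step 19: x=[7.4023] v=[0.0172]
First v>=0 after going negative at step 19, time=4.7500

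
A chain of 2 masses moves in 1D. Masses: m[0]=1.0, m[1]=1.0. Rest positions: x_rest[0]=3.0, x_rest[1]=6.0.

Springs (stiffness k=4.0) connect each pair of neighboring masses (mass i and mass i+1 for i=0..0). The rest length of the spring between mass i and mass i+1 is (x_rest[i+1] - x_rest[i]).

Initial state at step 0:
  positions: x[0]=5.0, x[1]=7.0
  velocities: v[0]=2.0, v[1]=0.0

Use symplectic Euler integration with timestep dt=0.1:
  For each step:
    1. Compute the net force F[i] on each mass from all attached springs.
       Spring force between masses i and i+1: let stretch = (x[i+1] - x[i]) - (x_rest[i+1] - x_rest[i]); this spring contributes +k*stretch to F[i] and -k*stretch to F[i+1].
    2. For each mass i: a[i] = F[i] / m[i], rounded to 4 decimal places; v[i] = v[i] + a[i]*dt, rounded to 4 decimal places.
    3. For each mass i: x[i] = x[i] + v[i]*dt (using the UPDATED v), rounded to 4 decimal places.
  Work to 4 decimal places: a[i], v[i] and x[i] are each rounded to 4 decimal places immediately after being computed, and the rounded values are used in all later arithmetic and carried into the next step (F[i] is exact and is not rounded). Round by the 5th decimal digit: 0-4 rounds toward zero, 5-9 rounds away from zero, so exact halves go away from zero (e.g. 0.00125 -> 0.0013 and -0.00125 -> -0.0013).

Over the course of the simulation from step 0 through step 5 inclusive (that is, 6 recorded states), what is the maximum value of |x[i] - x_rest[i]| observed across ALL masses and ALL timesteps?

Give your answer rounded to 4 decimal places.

Step 0: x=[5.0000 7.0000] v=[2.0000 0.0000]
Step 1: x=[5.1600 7.0400] v=[1.6000 0.4000]
Step 2: x=[5.2752 7.1248] v=[1.1520 0.8480]
Step 3: x=[5.3444 7.2556] v=[0.6918 1.3082]
Step 4: x=[5.3700 7.4300] v=[0.2563 1.7437]
Step 5: x=[5.3580 7.6420] v=[-0.1197 2.1197]
Max displacement = 2.3700

Answer: 2.3700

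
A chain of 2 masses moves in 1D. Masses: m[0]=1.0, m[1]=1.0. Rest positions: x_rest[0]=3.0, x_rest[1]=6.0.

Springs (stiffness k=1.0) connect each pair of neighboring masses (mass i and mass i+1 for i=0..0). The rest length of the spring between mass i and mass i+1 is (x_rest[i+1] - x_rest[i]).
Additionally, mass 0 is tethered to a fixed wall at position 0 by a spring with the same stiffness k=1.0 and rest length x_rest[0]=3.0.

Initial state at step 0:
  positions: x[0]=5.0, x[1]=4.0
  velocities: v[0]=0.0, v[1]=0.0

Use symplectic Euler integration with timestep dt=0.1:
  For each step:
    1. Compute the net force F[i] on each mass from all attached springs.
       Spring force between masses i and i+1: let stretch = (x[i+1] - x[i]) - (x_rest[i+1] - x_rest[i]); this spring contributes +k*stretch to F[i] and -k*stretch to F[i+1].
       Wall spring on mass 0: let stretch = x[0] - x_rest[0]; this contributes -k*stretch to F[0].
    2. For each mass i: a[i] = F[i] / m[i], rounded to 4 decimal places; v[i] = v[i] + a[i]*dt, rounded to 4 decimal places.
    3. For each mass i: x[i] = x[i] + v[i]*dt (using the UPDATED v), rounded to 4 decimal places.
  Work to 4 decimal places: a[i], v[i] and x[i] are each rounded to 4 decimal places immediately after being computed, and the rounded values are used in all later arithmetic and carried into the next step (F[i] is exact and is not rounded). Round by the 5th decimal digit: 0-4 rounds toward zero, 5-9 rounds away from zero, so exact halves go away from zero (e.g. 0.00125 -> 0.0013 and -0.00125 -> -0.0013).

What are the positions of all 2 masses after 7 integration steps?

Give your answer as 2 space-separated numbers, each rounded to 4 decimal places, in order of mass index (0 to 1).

Answer: 3.5130 4.9994

Derivation:
Step 0: x=[5.0000 4.0000] v=[0.0000 0.0000]
Step 1: x=[4.9400 4.0400] v=[-0.6000 0.4000]
Step 2: x=[4.8216 4.1190] v=[-1.1840 0.7900]
Step 3: x=[4.6480 4.2350] v=[-1.7364 1.1603]
Step 4: x=[4.4238 4.3852] v=[-2.2425 1.5016]
Step 5: x=[4.1549 4.5658] v=[-2.6887 1.8055]
Step 6: x=[3.8486 4.7722] v=[-3.0631 2.0644]
Step 7: x=[3.5130 4.9994] v=[-3.3556 2.2720]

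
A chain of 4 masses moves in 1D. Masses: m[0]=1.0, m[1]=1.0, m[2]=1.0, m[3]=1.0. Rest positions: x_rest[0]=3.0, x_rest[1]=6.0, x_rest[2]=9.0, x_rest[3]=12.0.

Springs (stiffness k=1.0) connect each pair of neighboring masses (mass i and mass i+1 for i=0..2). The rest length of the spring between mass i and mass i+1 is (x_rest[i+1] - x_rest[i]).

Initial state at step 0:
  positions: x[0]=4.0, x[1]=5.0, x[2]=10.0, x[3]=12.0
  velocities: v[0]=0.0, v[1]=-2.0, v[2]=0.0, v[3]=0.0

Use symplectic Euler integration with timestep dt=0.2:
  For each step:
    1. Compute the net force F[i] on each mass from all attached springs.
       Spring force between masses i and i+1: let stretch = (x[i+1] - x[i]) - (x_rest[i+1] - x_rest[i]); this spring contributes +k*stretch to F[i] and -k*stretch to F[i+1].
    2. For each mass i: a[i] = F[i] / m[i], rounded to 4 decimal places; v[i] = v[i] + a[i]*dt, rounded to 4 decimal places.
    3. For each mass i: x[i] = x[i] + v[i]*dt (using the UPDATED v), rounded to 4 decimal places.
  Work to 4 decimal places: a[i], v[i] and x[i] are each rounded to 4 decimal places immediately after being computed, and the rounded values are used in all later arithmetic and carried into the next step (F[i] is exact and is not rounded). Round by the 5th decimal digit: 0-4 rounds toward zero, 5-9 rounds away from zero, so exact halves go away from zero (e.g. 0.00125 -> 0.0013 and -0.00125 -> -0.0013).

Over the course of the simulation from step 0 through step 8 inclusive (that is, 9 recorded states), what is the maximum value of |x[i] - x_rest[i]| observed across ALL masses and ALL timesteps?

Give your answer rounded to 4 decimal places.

Answer: 1.4321

Derivation:
Step 0: x=[4.0000 5.0000 10.0000 12.0000] v=[0.0000 -2.0000 0.0000 0.0000]
Step 1: x=[3.9200 4.7600 9.8800 12.0400] v=[-0.4000 -1.2000 -0.6000 0.2000]
Step 2: x=[3.7536 4.6912 9.6416 12.1136] v=[-0.8320 -0.3440 -1.1920 0.3680]
Step 3: x=[3.5047 4.7829 9.3041 12.2083] v=[-1.2445 0.4586 -1.6877 0.4736]
Step 4: x=[3.1869 5.0043 8.9019 12.3069] v=[-1.5889 1.1072 -2.0111 0.4928]
Step 5: x=[2.8218 5.3089 8.4800 12.3893] v=[-1.8254 1.5232 -2.1096 0.4118]
Step 6: x=[2.4362 5.6409 8.0876 12.4353] v=[-1.9280 1.6600 -1.9620 0.2299]
Step 7: x=[2.0588 5.9426 7.7712 12.4274] v=[-1.8871 1.5084 -1.5818 -0.0396]
Step 8: x=[1.7167 6.1621 7.5679 12.3532] v=[-1.7103 1.0974 -1.0163 -0.3708]
Max displacement = 1.4321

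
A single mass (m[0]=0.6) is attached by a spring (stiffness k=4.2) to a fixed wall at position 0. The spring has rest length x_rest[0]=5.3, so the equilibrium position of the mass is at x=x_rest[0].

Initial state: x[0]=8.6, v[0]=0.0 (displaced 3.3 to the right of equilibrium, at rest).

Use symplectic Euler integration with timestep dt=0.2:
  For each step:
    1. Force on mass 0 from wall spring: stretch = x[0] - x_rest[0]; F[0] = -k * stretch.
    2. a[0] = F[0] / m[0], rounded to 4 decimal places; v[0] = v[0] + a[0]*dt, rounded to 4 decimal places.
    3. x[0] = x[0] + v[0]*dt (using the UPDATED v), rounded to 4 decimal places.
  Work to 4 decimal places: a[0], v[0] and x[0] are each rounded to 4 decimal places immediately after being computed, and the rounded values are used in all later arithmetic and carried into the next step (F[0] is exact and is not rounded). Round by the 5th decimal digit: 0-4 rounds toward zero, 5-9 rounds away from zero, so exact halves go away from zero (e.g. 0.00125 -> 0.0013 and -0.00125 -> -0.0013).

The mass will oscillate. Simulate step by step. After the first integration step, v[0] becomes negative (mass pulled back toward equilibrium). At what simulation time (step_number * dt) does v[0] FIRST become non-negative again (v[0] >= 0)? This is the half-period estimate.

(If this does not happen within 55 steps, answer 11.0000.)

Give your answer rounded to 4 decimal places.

Answer: 1.2000

Derivation:
Step 0: x=[8.6000] v=[0.0000]
Step 1: x=[7.6760] v=[-4.6200]
Step 2: x=[6.0867] v=[-7.9464]
Step 3: x=[4.2771] v=[-9.0478]
Step 4: x=[2.7540] v=[-7.6157]
Step 5: x=[1.9437] v=[-4.0513]
Step 6: x=[2.0732] v=[0.6475]
First v>=0 after going negative at step 6, time=1.2000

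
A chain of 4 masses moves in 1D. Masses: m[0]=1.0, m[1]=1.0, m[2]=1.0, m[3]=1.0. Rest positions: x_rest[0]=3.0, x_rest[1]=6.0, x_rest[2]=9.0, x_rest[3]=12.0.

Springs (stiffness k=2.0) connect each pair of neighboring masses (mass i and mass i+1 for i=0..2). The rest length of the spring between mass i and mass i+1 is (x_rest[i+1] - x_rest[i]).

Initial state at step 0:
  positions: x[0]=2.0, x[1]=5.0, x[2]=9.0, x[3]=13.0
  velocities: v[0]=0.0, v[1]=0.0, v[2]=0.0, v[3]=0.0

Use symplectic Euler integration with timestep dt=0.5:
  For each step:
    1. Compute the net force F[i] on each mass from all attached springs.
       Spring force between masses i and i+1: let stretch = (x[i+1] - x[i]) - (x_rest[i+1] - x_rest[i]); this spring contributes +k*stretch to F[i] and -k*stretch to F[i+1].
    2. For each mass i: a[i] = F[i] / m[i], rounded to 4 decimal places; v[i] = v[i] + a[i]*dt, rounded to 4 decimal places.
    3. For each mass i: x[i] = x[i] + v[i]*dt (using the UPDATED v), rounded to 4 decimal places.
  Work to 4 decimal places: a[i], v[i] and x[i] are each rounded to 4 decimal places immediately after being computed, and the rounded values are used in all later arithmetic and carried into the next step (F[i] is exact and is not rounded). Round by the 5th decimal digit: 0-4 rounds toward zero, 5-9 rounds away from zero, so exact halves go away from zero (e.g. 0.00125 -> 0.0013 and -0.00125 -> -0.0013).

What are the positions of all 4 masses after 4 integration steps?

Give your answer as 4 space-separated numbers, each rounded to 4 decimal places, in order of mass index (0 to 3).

Answer: 3.6250 6.0000 8.5000 10.8750

Derivation:
Step 0: x=[2.0000 5.0000 9.0000 13.0000] v=[0.0000 0.0000 0.0000 0.0000]
Step 1: x=[2.0000 5.5000 9.0000 12.5000] v=[0.0000 1.0000 0.0000 -1.0000]
Step 2: x=[2.2500 6.0000 9.0000 11.7500] v=[0.5000 1.0000 0.0000 -1.5000]
Step 3: x=[2.8750 6.1250 8.8750 11.1250] v=[1.2500 0.2500 -0.2500 -1.2500]
Step 4: x=[3.6250 6.0000 8.5000 10.8750] v=[1.5000 -0.2500 -0.7500 -0.5000]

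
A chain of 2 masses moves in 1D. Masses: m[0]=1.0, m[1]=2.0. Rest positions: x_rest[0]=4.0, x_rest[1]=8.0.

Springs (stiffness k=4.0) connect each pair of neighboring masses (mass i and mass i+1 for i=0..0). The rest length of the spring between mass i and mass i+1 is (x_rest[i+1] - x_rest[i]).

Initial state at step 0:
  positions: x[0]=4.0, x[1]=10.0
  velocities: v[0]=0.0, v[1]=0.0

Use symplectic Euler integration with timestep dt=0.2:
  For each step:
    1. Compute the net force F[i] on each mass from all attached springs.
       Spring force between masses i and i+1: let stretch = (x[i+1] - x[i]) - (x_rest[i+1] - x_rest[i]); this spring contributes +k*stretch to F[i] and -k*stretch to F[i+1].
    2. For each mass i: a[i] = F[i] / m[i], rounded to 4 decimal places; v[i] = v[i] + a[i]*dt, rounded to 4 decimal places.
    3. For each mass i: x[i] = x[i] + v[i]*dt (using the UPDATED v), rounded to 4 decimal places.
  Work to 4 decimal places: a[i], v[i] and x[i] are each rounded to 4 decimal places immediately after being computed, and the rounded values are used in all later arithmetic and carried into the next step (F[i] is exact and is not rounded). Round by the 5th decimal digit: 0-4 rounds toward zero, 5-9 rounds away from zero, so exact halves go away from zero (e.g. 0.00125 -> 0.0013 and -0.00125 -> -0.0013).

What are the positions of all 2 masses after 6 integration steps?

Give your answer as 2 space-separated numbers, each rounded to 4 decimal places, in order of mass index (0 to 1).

Answer: 6.7047 8.6476

Derivation:
Step 0: x=[4.0000 10.0000] v=[0.0000 0.0000]
Step 1: x=[4.3200 9.8400] v=[1.6000 -0.8000]
Step 2: x=[4.8832 9.5584] v=[2.8160 -1.4080]
Step 3: x=[5.5544 9.2228] v=[3.3562 -1.6781]
Step 4: x=[6.1726 8.9137] v=[3.0909 -1.5455]
Step 5: x=[6.5894 8.7053] v=[2.0838 -1.0419]
Step 6: x=[6.7047 8.6476] v=[0.5765 -0.2883]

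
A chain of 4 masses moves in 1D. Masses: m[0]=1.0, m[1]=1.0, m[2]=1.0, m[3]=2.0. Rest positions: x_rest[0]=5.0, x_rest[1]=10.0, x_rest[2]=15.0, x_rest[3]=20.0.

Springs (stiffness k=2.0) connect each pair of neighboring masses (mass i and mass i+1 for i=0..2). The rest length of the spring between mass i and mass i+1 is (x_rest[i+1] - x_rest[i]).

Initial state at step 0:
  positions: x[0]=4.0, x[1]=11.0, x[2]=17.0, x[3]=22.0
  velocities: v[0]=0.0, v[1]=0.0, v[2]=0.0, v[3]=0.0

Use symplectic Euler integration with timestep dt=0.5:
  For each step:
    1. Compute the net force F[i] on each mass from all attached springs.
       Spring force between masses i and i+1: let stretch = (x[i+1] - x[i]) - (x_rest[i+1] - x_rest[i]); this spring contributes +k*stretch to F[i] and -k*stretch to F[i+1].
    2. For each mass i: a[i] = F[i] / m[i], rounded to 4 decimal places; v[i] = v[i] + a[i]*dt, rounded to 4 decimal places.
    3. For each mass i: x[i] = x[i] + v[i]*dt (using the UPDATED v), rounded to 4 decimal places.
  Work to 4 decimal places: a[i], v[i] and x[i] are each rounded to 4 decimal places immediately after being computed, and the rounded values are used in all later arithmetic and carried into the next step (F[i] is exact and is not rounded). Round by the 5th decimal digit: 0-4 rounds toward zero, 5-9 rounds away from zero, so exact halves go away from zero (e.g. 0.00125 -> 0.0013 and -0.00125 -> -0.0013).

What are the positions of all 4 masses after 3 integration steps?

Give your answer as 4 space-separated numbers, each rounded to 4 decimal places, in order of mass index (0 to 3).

Answer: 7.0000 10.7500 15.3125 21.4688

Derivation:
Step 0: x=[4.0000 11.0000 17.0000 22.0000] v=[0.0000 0.0000 0.0000 0.0000]
Step 1: x=[5.0000 10.5000 16.5000 22.0000] v=[2.0000 -1.0000 -1.0000 0.0000]
Step 2: x=[6.2500 10.2500 15.7500 21.8750] v=[2.5000 -0.5000 -1.5000 -0.2500]
Step 3: x=[7.0000 10.7500 15.3125 21.4688] v=[1.5000 1.0000 -0.8750 -0.8125]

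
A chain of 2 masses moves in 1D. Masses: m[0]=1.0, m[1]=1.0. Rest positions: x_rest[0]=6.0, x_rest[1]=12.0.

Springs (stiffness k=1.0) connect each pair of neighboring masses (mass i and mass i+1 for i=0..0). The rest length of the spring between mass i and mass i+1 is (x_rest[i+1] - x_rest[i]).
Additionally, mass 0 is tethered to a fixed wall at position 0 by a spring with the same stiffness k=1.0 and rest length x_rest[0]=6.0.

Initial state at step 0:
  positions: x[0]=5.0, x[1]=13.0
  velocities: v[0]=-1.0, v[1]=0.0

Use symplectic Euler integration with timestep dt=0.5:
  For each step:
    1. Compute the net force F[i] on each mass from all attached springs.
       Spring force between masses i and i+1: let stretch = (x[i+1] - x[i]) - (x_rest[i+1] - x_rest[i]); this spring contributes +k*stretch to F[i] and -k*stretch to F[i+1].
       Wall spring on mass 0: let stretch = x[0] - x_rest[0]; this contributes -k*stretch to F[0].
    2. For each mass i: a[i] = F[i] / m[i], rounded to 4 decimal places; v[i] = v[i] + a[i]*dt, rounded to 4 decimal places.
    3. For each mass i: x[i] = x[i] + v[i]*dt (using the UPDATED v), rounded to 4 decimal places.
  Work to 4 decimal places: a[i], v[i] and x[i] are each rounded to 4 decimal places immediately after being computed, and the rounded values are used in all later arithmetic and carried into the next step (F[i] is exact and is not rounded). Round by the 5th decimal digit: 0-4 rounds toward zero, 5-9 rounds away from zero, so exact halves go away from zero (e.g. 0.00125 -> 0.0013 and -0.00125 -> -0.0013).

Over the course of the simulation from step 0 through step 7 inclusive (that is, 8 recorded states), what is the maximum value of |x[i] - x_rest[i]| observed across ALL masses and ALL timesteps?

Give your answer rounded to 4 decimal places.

Answer: 1.5573

Derivation:
Step 0: x=[5.0000 13.0000] v=[-1.0000 0.0000]
Step 1: x=[5.2500 12.5000] v=[0.5000 -1.0000]
Step 2: x=[6.0000 11.6875] v=[1.5000 -1.6250]
Step 3: x=[6.6719 10.9531] v=[1.3438 -1.4688]
Step 4: x=[6.7462 10.6484] v=[0.1485 -0.6094]
Step 5: x=[6.1095 10.8682] v=[-1.2735 0.4395]
Step 6: x=[5.1351 11.3983] v=[-1.9489 1.0602]
Step 7: x=[4.4427 11.8626] v=[-1.3849 0.9286]
Max displacement = 1.5573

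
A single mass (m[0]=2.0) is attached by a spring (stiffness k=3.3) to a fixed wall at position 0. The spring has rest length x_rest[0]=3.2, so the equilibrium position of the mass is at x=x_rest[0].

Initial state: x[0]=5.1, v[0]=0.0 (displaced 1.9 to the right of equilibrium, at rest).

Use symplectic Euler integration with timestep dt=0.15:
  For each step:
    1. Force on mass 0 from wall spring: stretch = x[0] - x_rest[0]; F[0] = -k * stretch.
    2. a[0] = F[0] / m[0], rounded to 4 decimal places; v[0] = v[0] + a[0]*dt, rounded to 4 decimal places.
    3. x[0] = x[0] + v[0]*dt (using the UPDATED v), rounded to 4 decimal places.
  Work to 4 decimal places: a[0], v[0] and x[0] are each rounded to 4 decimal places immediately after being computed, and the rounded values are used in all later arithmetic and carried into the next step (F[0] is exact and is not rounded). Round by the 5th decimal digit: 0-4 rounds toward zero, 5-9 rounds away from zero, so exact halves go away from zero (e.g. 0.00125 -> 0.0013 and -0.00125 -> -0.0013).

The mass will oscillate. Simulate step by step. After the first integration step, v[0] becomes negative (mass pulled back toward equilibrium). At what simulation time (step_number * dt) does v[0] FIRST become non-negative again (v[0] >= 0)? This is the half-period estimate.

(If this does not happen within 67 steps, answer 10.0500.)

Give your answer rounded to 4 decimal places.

Answer: 2.5500

Derivation:
Step 0: x=[5.1000] v=[0.0000]
Step 1: x=[5.0295] v=[-0.4703]
Step 2: x=[4.8910] v=[-0.9231]
Step 3: x=[4.6898] v=[-1.3416]
Step 4: x=[4.4333] v=[-1.7103]
Step 5: x=[4.1310] v=[-2.0155]
Step 6: x=[3.7941] v=[-2.2459]
Step 7: x=[3.4352] v=[-2.3929]
Step 8: x=[3.0675] v=[-2.4511]
Step 9: x=[2.7048] v=[-2.4183]
Step 10: x=[2.3604] v=[-2.2957]
Step 11: x=[2.0472] v=[-2.0879]
Step 12: x=[1.7768] v=[-1.8026]
Step 13: x=[1.5592] v=[-1.4504]
Step 14: x=[1.4026] v=[-1.0443]
Step 15: x=[1.3127] v=[-0.5994]
Step 16: x=[1.2929] v=[-0.1323]
Step 17: x=[1.3439] v=[0.3397]
First v>=0 after going negative at step 17, time=2.5500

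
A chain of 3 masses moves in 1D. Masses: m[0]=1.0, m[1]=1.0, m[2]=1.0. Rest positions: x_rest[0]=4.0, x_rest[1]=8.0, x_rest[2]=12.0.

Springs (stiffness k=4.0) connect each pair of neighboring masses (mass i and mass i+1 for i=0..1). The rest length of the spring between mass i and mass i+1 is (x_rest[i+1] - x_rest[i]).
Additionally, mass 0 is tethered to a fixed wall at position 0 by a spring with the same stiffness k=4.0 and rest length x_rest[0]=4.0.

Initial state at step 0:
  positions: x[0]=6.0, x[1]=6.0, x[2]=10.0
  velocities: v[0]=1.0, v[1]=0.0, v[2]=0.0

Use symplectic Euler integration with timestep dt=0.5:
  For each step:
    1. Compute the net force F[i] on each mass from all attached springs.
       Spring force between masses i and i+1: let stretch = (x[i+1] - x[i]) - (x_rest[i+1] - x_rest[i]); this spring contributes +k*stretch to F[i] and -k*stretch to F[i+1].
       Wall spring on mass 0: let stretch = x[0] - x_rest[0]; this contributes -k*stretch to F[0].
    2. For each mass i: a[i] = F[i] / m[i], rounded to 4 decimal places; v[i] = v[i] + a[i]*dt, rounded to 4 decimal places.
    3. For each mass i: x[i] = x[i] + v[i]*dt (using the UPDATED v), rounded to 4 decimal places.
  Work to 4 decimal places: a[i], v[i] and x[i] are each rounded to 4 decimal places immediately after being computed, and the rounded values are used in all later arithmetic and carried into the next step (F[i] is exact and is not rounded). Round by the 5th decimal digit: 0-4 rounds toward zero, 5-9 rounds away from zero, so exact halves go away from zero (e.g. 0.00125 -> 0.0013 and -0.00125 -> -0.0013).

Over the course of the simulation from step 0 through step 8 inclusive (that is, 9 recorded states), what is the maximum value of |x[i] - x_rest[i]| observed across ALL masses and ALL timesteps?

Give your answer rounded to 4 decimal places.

Answer: 4.0000

Derivation:
Step 0: x=[6.0000 6.0000 10.0000] v=[1.0000 0.0000 0.0000]
Step 1: x=[0.5000 10.0000 10.0000] v=[-11.0000 8.0000 0.0000]
Step 2: x=[4.0000 4.5000 14.0000] v=[7.0000 -11.0000 8.0000]
Step 3: x=[4.0000 8.0000 12.5000] v=[0.0000 7.0000 -3.0000]
Step 4: x=[4.0000 12.0000 10.5000] v=[0.0000 8.0000 -4.0000]
Step 5: x=[8.0000 6.5000 14.0000] v=[8.0000 -11.0000 7.0000]
Step 6: x=[2.5000 10.0000 14.0000] v=[-11.0000 7.0000 0.0000]
Step 7: x=[2.0000 10.0000 14.0000] v=[-1.0000 0.0000 0.0000]
Step 8: x=[7.5000 6.0000 14.0000] v=[11.0000 -8.0000 0.0000]
Max displacement = 4.0000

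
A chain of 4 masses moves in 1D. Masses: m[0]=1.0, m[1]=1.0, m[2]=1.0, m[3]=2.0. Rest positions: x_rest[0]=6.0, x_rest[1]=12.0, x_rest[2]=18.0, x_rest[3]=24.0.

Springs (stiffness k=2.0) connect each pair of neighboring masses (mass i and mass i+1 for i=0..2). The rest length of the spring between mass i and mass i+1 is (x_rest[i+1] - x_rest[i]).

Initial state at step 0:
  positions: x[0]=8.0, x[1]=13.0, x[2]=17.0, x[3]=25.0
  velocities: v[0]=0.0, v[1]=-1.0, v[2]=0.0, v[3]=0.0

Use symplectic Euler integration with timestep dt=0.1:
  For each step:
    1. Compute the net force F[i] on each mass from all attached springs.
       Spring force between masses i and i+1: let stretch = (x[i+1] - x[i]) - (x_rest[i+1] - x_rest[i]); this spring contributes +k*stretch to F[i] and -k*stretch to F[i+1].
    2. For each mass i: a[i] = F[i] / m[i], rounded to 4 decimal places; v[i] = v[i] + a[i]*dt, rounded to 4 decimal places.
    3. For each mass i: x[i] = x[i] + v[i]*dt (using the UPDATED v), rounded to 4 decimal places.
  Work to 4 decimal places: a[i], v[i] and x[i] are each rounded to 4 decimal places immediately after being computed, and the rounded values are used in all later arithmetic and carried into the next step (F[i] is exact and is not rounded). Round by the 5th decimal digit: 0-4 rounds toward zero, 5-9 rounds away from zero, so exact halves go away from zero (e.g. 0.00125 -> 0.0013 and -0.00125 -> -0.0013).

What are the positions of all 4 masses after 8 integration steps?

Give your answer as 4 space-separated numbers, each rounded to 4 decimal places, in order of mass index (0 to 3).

Step 0: x=[8.0000 13.0000 17.0000 25.0000] v=[0.0000 -1.0000 0.0000 0.0000]
Step 1: x=[7.9800 12.8800 17.0800 24.9800] v=[-0.2000 -1.2000 0.8000 -0.2000]
Step 2: x=[7.9380 12.7460 17.2340 24.9410] v=[-0.4200 -1.3400 1.5400 -0.3900]
Step 3: x=[7.8722 12.6056 17.4524 24.8849] v=[-0.6584 -1.4040 2.1838 -0.5607]
Step 4: x=[7.7810 12.4675 17.7225 24.8145] v=[-0.9117 -1.3813 2.7009 -0.7040]
Step 5: x=[7.6636 12.3407 18.0293 24.7332] v=[-1.1744 -1.2676 3.0683 -0.8132]
Step 6: x=[7.5197 12.2342 18.3564 24.6448] v=[-1.4390 -1.0653 3.2714 -0.8836]
Step 7: x=[7.3501 12.1558 18.6869 24.5536] v=[-1.6961 -0.7838 3.3046 -0.9124]
Step 8: x=[7.1566 12.1119 19.0041 24.4637] v=[-1.9350 -0.4387 3.1717 -0.8991]

Answer: 7.1566 12.1119 19.0041 24.4637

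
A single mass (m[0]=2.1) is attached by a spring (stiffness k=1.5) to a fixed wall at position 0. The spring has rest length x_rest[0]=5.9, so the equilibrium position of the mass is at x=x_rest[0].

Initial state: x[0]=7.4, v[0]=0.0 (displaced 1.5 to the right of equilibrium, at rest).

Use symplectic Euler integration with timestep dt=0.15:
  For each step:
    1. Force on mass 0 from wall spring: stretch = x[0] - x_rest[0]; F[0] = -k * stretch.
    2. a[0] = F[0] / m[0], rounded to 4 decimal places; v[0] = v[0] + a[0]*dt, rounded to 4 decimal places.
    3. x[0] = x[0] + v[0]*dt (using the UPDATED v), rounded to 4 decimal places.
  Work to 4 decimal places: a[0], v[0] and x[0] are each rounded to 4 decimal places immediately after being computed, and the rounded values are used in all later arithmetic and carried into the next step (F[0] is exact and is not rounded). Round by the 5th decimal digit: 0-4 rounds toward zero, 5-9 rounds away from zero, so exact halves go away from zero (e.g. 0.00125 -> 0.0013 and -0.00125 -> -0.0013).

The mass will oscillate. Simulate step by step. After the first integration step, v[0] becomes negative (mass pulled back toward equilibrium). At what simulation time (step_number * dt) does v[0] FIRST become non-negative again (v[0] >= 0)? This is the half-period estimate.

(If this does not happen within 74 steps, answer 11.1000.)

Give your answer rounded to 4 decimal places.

Step 0: x=[7.4000] v=[0.0000]
Step 1: x=[7.3759] v=[-0.1607]
Step 2: x=[7.3281] v=[-0.3188]
Step 3: x=[7.2573] v=[-0.4718]
Step 4: x=[7.1647] v=[-0.6172]
Step 5: x=[7.0518] v=[-0.7527]
Step 6: x=[6.9204] v=[-0.8761]
Step 7: x=[6.7726] v=[-0.9854]
Step 8: x=[6.6108] v=[-1.0789]
Step 9: x=[6.4375] v=[-1.1551]
Step 10: x=[6.2556] v=[-1.2127]
Step 11: x=[6.0680] v=[-1.2508]
Step 12: x=[5.8777] v=[-1.2688]
Step 13: x=[5.6877] v=[-1.2664]
Step 14: x=[5.5011] v=[-1.2437]
Step 15: x=[5.3210] v=[-1.2010]
Step 16: x=[5.1502] v=[-1.1390]
Step 17: x=[4.9914] v=[-1.0587]
Step 18: x=[4.8472] v=[-0.9614]
Step 19: x=[4.7199] v=[-0.8486]
Step 20: x=[4.6116] v=[-0.7222]
Step 21: x=[4.5240] v=[-0.5842]
Step 22: x=[4.4585] v=[-0.4368]
Step 23: x=[4.4161] v=[-0.2824]
Step 24: x=[4.3976] v=[-0.1234]
Step 25: x=[4.4032] v=[0.0376]
First v>=0 after going negative at step 25, time=3.7500

Answer: 3.7500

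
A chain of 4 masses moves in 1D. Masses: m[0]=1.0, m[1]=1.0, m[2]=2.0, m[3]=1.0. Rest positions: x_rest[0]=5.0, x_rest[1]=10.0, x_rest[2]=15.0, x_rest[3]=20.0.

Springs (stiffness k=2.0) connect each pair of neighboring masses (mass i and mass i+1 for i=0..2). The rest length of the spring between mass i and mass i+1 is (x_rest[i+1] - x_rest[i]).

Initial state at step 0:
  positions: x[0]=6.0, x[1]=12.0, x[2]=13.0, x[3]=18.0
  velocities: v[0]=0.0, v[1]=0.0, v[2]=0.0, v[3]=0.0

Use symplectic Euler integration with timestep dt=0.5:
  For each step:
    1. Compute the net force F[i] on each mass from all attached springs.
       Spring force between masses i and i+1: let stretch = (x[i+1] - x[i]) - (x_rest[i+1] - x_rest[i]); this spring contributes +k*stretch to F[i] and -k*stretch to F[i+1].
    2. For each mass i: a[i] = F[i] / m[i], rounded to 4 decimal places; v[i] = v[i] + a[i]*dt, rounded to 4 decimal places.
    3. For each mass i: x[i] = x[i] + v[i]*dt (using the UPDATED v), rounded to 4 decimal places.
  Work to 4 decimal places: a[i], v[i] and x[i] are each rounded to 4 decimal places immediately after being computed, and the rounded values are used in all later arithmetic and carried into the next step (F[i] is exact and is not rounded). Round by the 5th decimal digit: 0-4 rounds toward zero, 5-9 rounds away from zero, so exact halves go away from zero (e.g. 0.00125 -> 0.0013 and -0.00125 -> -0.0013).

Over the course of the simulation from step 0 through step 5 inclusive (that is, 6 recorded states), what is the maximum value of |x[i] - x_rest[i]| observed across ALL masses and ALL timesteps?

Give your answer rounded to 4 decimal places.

Step 0: x=[6.0000 12.0000 13.0000 18.0000] v=[0.0000 0.0000 0.0000 0.0000]
Step 1: x=[6.5000 9.5000 14.0000 18.0000] v=[1.0000 -5.0000 2.0000 0.0000]
Step 2: x=[6.0000 7.7500 14.8750 18.5000] v=[-1.0000 -3.5000 1.7500 1.0000]
Step 3: x=[3.8750 8.6875 14.8750 19.6875] v=[-4.2500 1.8750 0.0000 2.3750]
Step 4: x=[1.6563 10.3125 14.5313 20.9688] v=[-4.4375 3.2500 -0.6875 2.5625]
Step 5: x=[1.2657 9.7188 14.7423 21.5313] v=[-0.7813 -1.1874 0.4219 1.1250]
Max displacement = 3.7343

Answer: 3.7343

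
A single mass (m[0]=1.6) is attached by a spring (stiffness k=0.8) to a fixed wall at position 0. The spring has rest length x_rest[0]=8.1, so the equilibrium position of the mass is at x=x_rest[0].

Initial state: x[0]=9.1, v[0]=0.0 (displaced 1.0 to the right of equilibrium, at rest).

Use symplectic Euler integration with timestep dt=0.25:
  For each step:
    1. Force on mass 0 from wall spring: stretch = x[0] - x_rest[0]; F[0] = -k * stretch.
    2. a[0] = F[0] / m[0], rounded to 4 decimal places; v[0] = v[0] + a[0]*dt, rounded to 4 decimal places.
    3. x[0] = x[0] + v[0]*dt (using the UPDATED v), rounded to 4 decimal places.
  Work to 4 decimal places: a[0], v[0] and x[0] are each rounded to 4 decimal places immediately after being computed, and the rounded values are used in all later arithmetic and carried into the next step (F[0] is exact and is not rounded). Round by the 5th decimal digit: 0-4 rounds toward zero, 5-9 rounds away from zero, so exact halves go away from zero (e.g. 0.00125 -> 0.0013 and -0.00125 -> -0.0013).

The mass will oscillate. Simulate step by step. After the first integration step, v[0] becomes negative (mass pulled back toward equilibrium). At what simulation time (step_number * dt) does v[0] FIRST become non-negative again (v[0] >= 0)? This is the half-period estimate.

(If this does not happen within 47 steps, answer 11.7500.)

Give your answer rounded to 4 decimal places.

Answer: 4.5000

Derivation:
Step 0: x=[9.1000] v=[0.0000]
Step 1: x=[9.0688] v=[-0.1250]
Step 2: x=[9.0073] v=[-0.2461]
Step 3: x=[8.9174] v=[-0.3595]
Step 4: x=[8.8020] v=[-0.4617]
Step 5: x=[8.6646] v=[-0.5495]
Step 6: x=[8.5096] v=[-0.6201]
Step 7: x=[8.3418] v=[-0.6713]
Step 8: x=[8.1664] v=[-0.7015]
Step 9: x=[7.9890] v=[-0.7098]
Step 10: x=[7.8150] v=[-0.6959]
Step 11: x=[7.6499] v=[-0.6603]
Step 12: x=[7.4989] v=[-0.6040]
Step 13: x=[7.3667] v=[-0.5289]
Step 14: x=[7.2574] v=[-0.4372]
Step 15: x=[7.1744] v=[-0.3319]
Step 16: x=[7.1204] v=[-0.2162]
Step 17: x=[7.0970] v=[-0.0938]
Step 18: x=[7.1049] v=[0.0316]
First v>=0 after going negative at step 18, time=4.5000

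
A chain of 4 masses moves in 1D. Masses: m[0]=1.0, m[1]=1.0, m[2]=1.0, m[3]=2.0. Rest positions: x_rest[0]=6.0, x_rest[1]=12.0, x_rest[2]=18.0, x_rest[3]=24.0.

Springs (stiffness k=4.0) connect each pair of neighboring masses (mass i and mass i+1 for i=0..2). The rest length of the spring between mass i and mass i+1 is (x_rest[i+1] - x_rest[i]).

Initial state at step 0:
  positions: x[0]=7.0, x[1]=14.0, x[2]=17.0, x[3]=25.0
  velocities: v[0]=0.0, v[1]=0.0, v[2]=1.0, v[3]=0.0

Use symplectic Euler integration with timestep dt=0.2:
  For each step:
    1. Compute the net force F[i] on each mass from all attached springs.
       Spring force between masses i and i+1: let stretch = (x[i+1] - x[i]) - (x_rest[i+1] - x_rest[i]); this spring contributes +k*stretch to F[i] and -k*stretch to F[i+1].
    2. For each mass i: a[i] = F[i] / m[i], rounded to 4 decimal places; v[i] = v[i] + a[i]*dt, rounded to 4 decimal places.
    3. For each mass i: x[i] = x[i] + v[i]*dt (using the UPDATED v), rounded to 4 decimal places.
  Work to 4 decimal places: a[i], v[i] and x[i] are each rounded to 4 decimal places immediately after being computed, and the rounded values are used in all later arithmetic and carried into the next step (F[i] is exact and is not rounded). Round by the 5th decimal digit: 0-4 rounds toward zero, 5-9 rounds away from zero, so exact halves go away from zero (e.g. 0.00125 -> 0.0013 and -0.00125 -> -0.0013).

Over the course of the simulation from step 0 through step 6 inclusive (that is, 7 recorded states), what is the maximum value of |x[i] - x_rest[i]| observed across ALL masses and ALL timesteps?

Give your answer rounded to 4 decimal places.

Step 0: x=[7.0000 14.0000 17.0000 25.0000] v=[0.0000 0.0000 1.0000 0.0000]
Step 1: x=[7.1600 13.3600 18.0000 24.8400] v=[0.8000 -3.2000 5.0000 -0.8000]
Step 2: x=[7.3520 12.4704 19.3520 24.6128] v=[0.9600 -4.4480 6.7600 -1.1360]
Step 3: x=[7.4029 11.8629 20.4447 24.4447] v=[0.2547 -3.0374 5.4634 -0.8403]
Step 4: x=[7.2074 11.9149 20.8043 24.4366] v=[-0.9773 0.2600 1.7980 -0.0403]
Step 5: x=[6.8051 12.6360 20.3228 24.6180] v=[-2.0113 3.6055 -2.4077 0.9068]
Step 6: x=[6.3758 13.6540 19.2986 24.9357] v=[-2.1466 5.0902 -5.1210 1.5887]
Max displacement = 2.8043

Answer: 2.8043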